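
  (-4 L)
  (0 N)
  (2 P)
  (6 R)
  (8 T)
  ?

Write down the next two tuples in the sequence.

First component — alternating steps +4, +2, +4, +2, …: -4, 0, 2, 6, 8 → 12 → 14.
Letter: L, N, P, R, T → V → X (letters move forward 2 places in the alphabet).
So the next two tuples are (12 V) and (14 X).

(12 V), (14 X)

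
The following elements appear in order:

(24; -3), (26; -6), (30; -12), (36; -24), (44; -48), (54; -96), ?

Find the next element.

First part: differences are 2, 4, 6, … (increasing by 2 each time); 24, 26, 30, 36, 44, 54 → 66.
For the second part, ×2 each step: -3, -6, -12, -24, -48, -96 → -192.
So the next element is (66; -192).

(66; -192)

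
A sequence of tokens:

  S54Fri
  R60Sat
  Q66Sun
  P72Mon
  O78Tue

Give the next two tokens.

N84Wed then M90Thu

Letter: S, R, Q, P, O → N → M (letters move back 1 place in the alphabet).
For the second component, +6 each step: 54, 60, 66, 72, 78 → 84 → 90.
Day: runs through the weekdays Mon→Sun; Fri, Sat, Sun, Mon, Tue → Wed → Thu.
So the next two tokens are N84Wed and M90Thu.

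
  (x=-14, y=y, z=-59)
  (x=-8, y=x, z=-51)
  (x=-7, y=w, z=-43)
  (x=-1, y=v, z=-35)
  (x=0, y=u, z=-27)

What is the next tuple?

X — alternating steps +6, +1, +6, +1, …: -14, -8, -7, -1, 0 → 6.
Y — letters move back 1 place in the alphabet: y, x, w, v, u → t.
Z — +8 each step: -59, -51, -43, -35, -27 → -19.
Combining the parts gives (x=6, y=t, z=-19).

(x=6, y=t, z=-19)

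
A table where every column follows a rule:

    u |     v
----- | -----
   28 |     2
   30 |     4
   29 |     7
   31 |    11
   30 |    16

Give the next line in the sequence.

For the column u, alternating steps +2, −1, +2, −1, …: 28, 30, 29, 31, 30 → 32.
Column v goes 2, 4, 7, 11, 16 → 22 (differences are 2, 3, 4, … (increasing by 1 each time)).
So the next line is 32  22.

32  22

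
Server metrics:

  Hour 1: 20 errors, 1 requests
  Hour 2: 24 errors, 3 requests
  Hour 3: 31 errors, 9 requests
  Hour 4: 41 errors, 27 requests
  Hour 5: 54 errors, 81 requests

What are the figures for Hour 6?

Errors: differences are 4, 7, 10, … (increasing by 3 each time), so 20, 24, 31, 41, 54 → 70.
Requests: 1, 3, 9, 27, 81 → 243 (×3 each step).
So the next row is 70 errors, 243 requests.

70 errors, 243 requests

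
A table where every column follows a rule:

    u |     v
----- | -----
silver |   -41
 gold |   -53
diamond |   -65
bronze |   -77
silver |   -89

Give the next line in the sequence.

Column u: repeats silver → gold → diamond → bronze, so silver, gold, diamond, bronze, silver → gold.
Column v — −12 each step: -41, -53, -65, -77, -89 → -101.
So the next line is gold  -101.

gold  -101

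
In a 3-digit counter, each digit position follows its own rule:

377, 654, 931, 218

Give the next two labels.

595 then 872

For the first digit, +3 each step, mod 10: 3, 6, 9, 2 → 5 → 8.
Second digit — −2 each step, mod 10: 7, 5, 3, 1 → 9 → 7.
Third digit — −3 each step, mod 10: 7, 4, 1, 8 → 5 → 2.
So the next two labels are 595 and 872.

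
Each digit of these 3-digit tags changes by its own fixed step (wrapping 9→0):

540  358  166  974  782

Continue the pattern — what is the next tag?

First digit: −2 each step, mod 10, so 5, 3, 1, 9, 7 → 5.
Second digit — +1 each step, mod 10: 4, 5, 6, 7, 8 → 9.
Third digit: −2 each step, mod 10, so 0, 8, 6, 4, 2 → 0.
Combining the parts gives 590.

590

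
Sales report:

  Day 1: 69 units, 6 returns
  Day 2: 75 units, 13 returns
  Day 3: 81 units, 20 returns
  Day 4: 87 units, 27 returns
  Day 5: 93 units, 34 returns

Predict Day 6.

99 units, 41 returns

Units — +6 each step: 69, 75, 81, 87, 93 → 99.
Returns goes 6, 13, 20, 27, 34 → 41 (+7 each step).
So the next record is 99 units, 41 returns.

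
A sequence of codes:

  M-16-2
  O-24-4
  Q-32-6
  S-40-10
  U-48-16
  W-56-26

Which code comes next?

Letter: letters move forward 2 places in the alphabet; M, O, Q, S, U, W → Y.
Second component: +8 each step, so 16, 24, 32, 40, 48, 56 → 64.
Third component: each term is the sum of the two before it, so 2, 4, 6, 10, 16, 26 → 42.
Putting it together: Y-64-42.

Y-64-42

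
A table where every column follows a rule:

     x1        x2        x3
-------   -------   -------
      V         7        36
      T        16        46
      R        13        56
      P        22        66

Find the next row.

Column x1: V, T, R, P → N (letters move back 2 places in the alphabet).
Column x2 — alternating steps +9, −3, +9, −3, …: 7, 16, 13, 22 → 19.
Column x3: +10 each step; 36, 46, 56, 66 → 76.
Combining the parts gives N  19  76.

N  19  76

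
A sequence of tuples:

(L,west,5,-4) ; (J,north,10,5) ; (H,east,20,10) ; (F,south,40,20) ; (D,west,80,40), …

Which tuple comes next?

For the letter, letters move back 2 places in the alphabet: L, J, H, F, D → B.
Direction: repeats west → north → east → south, so west, north, east, south, west → north.
Third entry goes 5, 10, 20, 40, 80 → 160 (×2 each step).
Fourth entry: always the previous value of the third entry, so -4, 5, 10, 20, 40 → 80.
Combining the parts gives (B,north,160,80).

(B,north,160,80)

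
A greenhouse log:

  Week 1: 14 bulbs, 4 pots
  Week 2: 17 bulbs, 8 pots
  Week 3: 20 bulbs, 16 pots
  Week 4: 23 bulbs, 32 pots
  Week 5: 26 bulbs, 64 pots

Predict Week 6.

Bulbs — +3 each step: 14, 17, 20, 23, 26 → 29.
Pots — ×2 each step: 4, 8, 16, 32, 64 → 128.
Putting it together: 29 bulbs, 128 pots.

29 bulbs, 128 pots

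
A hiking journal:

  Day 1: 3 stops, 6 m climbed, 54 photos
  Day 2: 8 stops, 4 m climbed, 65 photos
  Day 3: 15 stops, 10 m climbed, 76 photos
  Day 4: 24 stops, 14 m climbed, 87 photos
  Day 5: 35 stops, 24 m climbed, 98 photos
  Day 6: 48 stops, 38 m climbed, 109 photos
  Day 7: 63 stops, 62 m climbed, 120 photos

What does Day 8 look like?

80 stops, 100 m climbed, 131 photos

For the stops, differences are 5, 7, 9, … (increasing by 2 each time): 3, 8, 15, 24, 35, 48, 63 → 80.
For the m climbed, each term is the sum of the two before it: 6, 4, 10, 14, 24, 38, 62 → 100.
Photos — +11 each step: 54, 65, 76, 87, 98, 109, 120 → 131.
Putting it together: 80 stops, 100 m climbed, 131 photos.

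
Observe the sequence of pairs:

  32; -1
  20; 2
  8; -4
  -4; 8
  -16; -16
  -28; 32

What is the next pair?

-40; -64

First part: 32, 20, 8, -4, -16, -28 → -40 (−12 each step).
Second part — ×(-2) each step: -1, 2, -4, 8, -16, 32 → -64.
Putting it together: -40; -64.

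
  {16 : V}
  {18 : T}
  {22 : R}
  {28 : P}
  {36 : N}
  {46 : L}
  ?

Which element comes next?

First entry: 16, 18, 22, 28, 36, 46 → 58 (differences are 2, 4, 6, … (increasing by 2 each time)).
For the letter, letters move back 2 places in the alphabet: V, T, R, P, N, L → J.
Putting it together: {58 : J}.

{58 : J}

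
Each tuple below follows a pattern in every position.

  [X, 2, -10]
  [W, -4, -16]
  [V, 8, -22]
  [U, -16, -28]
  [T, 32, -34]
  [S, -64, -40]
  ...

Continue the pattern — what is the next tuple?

[R, 128, -46]

Letter: letters move back 1 place in the alphabet; X, W, V, U, T, S → R.
Second component: 2, -4, 8, -16, 32, -64 → 128 (×(-2) each step).
For the third component, −6 each step: -10, -16, -22, -28, -34, -40 → -46.
Combining the parts gives [R, 128, -46].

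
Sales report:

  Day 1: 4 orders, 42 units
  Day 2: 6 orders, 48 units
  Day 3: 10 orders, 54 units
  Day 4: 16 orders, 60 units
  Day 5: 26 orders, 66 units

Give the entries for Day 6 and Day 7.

Orders: each term is the sum of the two before it; 4, 6, 10, 16, 26 → 42 → 68.
Units: +6 each step, so 42, 48, 54, 60, 66 → 72 → 78.
Putting the parts together: 42 orders, 72 units and then 68 orders, 78 units.

42 orders, 72 units; 68 orders, 78 units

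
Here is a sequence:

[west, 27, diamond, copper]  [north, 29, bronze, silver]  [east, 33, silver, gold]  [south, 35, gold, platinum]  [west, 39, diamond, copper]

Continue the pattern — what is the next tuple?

Direction goes west, north, east, south, west → north (repeats west → north → east → south).
Second value goes 27, 29, 33, 35, 39 → 41 (alternating steps +2, +4, +2, +4, …).
For the rank, repeats diamond → bronze → silver → gold: diamond, bronze, silver, gold, diamond → bronze.
For the metal, repeats copper → silver → gold → platinum: copper, silver, gold, platinum, copper → silver.
Putting it together: [north, 41, bronze, silver].

[north, 41, bronze, silver]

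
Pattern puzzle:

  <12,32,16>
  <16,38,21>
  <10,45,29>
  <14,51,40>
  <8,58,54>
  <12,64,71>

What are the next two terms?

<6,71,91>, <10,77,114>

First part: 12, 16, 10, 14, 8, 12 → 6 → 10 (alternating steps +4, −6, +4, −6, …).
Second part: alternating steps +6, +7, +6, +7, …, so 32, 38, 45, 51, 58, 64 → 71 → 77.
Third part — differences are 5, 8, 11, … (increasing by 3 each time): 16, 21, 29, 40, 54, 71 → 91 → 114.
Putting the parts together: <6,71,91> and then <10,77,114>.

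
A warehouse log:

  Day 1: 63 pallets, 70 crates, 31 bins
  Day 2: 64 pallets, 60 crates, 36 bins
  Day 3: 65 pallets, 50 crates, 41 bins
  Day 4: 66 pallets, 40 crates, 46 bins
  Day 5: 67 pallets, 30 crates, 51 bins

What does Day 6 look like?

Pallets goes 63, 64, 65, 66, 67 → 68 (+1 each step).
Crates goes 70, 60, 50, 40, 30 → 20 (−10 each step).
Bins — +5 each step: 31, 36, 41, 46, 51 → 56.
Putting it together: 68 pallets, 20 crates, 56 bins.

68 pallets, 20 crates, 56 bins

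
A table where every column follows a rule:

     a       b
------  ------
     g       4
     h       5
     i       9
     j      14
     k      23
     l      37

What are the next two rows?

For the column a, letters move forward 1 place in the alphabet: g, h, i, j, k, l → m → n.
For the column b, each term is the sum of the two before it: 4, 5, 9, 14, 23, 37 → 60 → 97.
So the next two rows are m  60 and n  97.

m  60; n  97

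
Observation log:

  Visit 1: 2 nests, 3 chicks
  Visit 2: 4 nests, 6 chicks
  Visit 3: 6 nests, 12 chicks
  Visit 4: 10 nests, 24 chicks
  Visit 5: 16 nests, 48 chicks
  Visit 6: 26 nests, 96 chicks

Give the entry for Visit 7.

42 nests, 192 chicks

Nests: each term is the sum of the two before it; 2, 4, 6, 10, 16, 26 → 42.
Chicks goes 3, 6, 12, 24, 48, 96 → 192 (×2 each step).
So the next row is 42 nests, 192 chicks.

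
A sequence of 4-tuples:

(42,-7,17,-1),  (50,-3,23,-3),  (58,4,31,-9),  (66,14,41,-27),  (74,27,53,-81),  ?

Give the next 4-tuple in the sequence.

(82,43,67,-243)

First entry: +8 each step; 42, 50, 58, 66, 74 → 82.
Second entry: -7, -3, 4, 14, 27 → 43 (differences are 4, 7, 10, … (increasing by 3 each time)).
For the third entry, differences are 6, 8, 10, … (increasing by 2 each time): 17, 23, 31, 41, 53 → 67.
Fourth entry goes -1, -3, -9, -27, -81 → -243 (×3 each step).
So the next 4-tuple is (82,43,67,-243).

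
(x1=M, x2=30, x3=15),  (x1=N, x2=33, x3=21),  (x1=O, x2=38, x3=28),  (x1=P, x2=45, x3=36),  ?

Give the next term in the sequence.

For the x1, letters move forward 1 place in the alphabet: M, N, O, P → Q.
X2 goes 30, 33, 38, 45 → 54 (differences are 3, 5, 7, … (increasing by 2 each time)).
X3 — differences are 6, 7, 8, … (increasing by 1 each time): 15, 21, 28, 36 → 45.
Putting it together: (x1=Q, x2=54, x3=45).

(x1=Q, x2=54, x3=45)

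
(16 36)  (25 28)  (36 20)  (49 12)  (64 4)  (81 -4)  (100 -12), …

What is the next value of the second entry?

First entry: 16, 25, 36, 49, 64, 81, 100 → 121 (perfect squares: 4², 5², 6², …).
Second entry goes 36, 28, 20, 12, 4, -4, -12 → -20 (−8 each step).

-20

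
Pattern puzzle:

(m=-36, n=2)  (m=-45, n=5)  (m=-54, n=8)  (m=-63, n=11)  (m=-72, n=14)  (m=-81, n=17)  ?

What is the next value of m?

-90

M: −9 each step, so -36, -45, -54, -63, -72, -81 → -90.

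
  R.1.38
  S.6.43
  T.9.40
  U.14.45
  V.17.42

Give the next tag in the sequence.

W.22.47

Letter: R, S, T, U, V → W (letters move forward 1 place in the alphabet).
Second component: 1, 6, 9, 14, 17 → 22 (alternating steps +5, +3, +5, +3, …).
Third component goes 38, 43, 40, 45, 42 → 47 (alternating steps +5, −3, +5, −3, …).
Combining the parts gives W.22.47.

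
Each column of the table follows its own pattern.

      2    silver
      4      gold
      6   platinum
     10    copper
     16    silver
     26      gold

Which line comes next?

42  platinum

For the first component, each term is the sum of the two before it: 2, 4, 6, 10, 16, 26 → 42.
Metal — repeats silver → gold → platinum → copper: silver, gold, platinum, copper, silver, gold → platinum.
Combining the parts gives 42  platinum.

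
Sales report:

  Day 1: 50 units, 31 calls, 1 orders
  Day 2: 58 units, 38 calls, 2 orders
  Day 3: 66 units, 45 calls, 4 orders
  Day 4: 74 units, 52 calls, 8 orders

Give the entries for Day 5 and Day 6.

Units: 50, 58, 66, 74 → 82 → 90 (+8 each step).
Calls goes 31, 38, 45, 52 → 59 → 66 (+7 each step).
Orders: ×2 each step, so 1, 2, 4, 8 → 16 → 32.
Putting the parts together: 82 units, 59 calls, 16 orders and then 90 units, 66 calls, 32 orders.

82 units, 59 calls, 16 orders; 90 units, 66 calls, 32 orders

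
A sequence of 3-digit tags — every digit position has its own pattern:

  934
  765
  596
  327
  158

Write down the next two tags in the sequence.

989, 710

For the first digit, −2 each step, mod 10: 9, 7, 5, 3, 1 → 9 → 7.
Second digit goes 3, 6, 9, 2, 5 → 8 → 1 (+3 each step, mod 10).
For the third digit, +1 each step, mod 10: 4, 5, 6, 7, 8 → 9 → 0.
So the next two tags are 989 and 710.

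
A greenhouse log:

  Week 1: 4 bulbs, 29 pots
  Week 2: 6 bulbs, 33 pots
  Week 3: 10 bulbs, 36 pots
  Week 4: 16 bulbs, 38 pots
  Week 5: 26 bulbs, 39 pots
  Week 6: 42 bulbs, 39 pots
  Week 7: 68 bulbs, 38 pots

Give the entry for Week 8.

110 bulbs, 36 pots

Bulbs goes 4, 6, 10, 16, 26, 42, 68 → 110 (each term is the sum of the two before it).
Pots — differences are 4, 3, 2, … (decreasing by 1 each time): 29, 33, 36, 38, 39, 39, 38 → 36.
Combining the parts gives 110 bulbs, 36 pots.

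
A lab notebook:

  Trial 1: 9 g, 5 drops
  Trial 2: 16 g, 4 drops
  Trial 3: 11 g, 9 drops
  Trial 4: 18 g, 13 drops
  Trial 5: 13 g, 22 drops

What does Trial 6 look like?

20 g, 35 drops

G goes 9, 16, 11, 18, 13 → 20 (alternating steps +7, −5, +7, −5, …).
Drops: 5, 4, 9, 13, 22 → 35 (each term is the sum of the two before it).
So the next record is 20 g, 35 drops.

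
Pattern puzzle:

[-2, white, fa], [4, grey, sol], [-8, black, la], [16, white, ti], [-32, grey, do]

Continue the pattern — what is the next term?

First value — ×(-2) each step: -2, 4, -8, 16, -32 → 64.
Shade: white, grey, black, white, grey → black (repeats white → grey → black).
Note goes fa, sol, la, ti, do → re (runs through the solfège scale do→ti).
Putting it together: [64, black, re].

[64, black, re]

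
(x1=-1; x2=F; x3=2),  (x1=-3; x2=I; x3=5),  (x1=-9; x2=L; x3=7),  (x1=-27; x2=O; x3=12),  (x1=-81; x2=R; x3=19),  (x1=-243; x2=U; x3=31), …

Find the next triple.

(x1=-729; x2=X; x3=50)

For the x1, ×3 each step: -1, -3, -9, -27, -81, -243 → -729.
X2: F, I, L, O, R, U → X (letters move forward 3 places in the alphabet).
X3: each term is the sum of the two before it, so 2, 5, 7, 12, 19, 31 → 50.
So the next triple is (x1=-729; x2=X; x3=50).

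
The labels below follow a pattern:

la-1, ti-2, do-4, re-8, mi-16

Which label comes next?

fa-32

Note: runs through the solfège scale do→ti; la, ti, do, re, mi → fa.
Second component: ×2 each step, so 1, 2, 4, 8, 16 → 32.
Putting it together: fa-32.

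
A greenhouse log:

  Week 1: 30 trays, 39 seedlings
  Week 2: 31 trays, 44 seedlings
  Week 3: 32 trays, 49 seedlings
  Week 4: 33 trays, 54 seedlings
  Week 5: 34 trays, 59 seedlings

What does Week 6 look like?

Trays: +1 each step; 30, 31, 32, 33, 34 → 35.
Seedlings: +5 each step; 39, 44, 49, 54, 59 → 64.
Combining the parts gives 35 trays, 64 seedlings.

35 trays, 64 seedlings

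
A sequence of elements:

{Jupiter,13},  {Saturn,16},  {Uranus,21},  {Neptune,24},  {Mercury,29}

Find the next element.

Planet goes Jupiter, Saturn, Uranus, Neptune, Mercury → Venus (runs through the planets Mercury→Neptune).
Second part: 13, 16, 21, 24, 29 → 32 (alternating steps +3, +5, +3, +5, …).
So the next element is {Venus,32}.

{Venus,32}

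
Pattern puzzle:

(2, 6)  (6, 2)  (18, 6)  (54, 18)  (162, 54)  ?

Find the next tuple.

For the first value, ×3 each step: 2, 6, 18, 54, 162 → 486.
Second value: always the previous value of the first value; 6, 2, 6, 18, 54 → 162.
So the next tuple is (486, 162).

(486, 162)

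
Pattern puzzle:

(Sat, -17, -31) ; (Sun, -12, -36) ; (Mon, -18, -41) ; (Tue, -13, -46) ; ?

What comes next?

(Wed, -19, -51)

Day goes Sat, Sun, Mon, Tue → Wed (runs through the weekdays Mon→Sun).
Second entry: -17, -12, -18, -13 → -19 (alternating steps +5, −6, +5, −6, …).
Third entry goes -31, -36, -41, -46 → -51 (−5 each step).
Combining the parts gives (Wed, -19, -51).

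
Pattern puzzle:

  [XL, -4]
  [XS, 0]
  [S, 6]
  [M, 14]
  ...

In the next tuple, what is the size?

Size goes XL, XS, S, M → L (runs through clothing sizes XS→XL).

L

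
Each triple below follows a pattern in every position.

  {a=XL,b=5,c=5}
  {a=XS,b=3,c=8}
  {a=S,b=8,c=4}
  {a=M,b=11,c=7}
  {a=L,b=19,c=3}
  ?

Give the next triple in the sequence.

{a=XL,b=30,c=6}

A: runs through clothing sizes XS→XL; XL, XS, S, M, L → XL.
B goes 5, 3, 8, 11, 19 → 30 (each term is the sum of the two before it).
C: alternating steps +3, −4, +3, −4, …; 5, 8, 4, 7, 3 → 6.
Putting it together: {a=XL,b=30,c=6}.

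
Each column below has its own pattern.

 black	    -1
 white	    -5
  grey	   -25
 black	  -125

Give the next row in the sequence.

Shade: black, white, grey, black → white (repeats black → white → grey).
Second component: ×5 each step, so -1, -5, -25, -125 → -625.
Combining the parts gives white  -625.

white  -625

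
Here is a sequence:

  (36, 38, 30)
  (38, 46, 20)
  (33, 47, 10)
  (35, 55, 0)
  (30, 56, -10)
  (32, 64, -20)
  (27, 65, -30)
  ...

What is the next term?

For the first coordinate, alternating steps +2, −5, +2, −5, …: 36, 38, 33, 35, 30, 32, 27 → 29.
Second coordinate: alternating steps +8, +1, +8, +1, …; 38, 46, 47, 55, 56, 64, 65 → 73.
Third coordinate goes 30, 20, 10, 0, -10, -20, -30 → -40 (−10 each step).
Putting it together: (29, 73, -40).

(29, 73, -40)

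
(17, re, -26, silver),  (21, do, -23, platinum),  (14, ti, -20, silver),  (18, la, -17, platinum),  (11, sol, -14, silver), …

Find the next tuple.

First coordinate goes 17, 21, 14, 18, 11 → 15 (alternating steps +4, −7, +4, −7, …).
For the note, runs backward through the solfège scale do→ti: re, do, ti, la, sol → fa.
Third coordinate goes -26, -23, -20, -17, -14 → -11 (+3 each step).
Metal: alternates silver ↔ platinum, so silver, platinum, silver, platinum, silver → platinum.
So the next tuple is (15, fa, -11, platinum).

(15, fa, -11, platinum)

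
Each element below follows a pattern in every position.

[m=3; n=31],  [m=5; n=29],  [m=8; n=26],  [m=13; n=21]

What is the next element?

M — each term is the sum of the two before it: 3, 5, 8, 13 → 21.
N — together with the m always sums to 34: 31, 29, 26, 21 → 13.
Combining the parts gives [m=21; n=13].

[m=21; n=13]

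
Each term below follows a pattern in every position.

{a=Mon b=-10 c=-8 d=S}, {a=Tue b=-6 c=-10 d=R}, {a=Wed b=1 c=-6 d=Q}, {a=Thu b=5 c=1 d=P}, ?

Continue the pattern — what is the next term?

A — runs through the weekdays Mon→Sun: Mon, Tue, Wed, Thu → Fri.
For the b, alternating steps +4, +7, +4, +7, …: -10, -6, 1, 5 → 12.
C: always the previous value of the b, so -8, -10, -6, 1 → 5.
D: letters move back 1 place in the alphabet, so S, R, Q, P → O.
Combining the parts gives {a=Fri b=12 c=5 d=O}.

{a=Fri b=12 c=5 d=O}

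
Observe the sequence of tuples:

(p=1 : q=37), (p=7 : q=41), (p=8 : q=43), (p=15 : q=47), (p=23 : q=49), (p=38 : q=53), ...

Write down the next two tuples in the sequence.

(p=61 : q=55), (p=99 : q=59)

P: 1, 7, 8, 15, 23, 38 → 61 → 99 (each term is the sum of the two before it).
For the q, alternating steps +4, +2, +4, +2, …: 37, 41, 43, 47, 49, 53 → 55 → 59.
Putting the parts together: (p=61 : q=55) and then (p=99 : q=59).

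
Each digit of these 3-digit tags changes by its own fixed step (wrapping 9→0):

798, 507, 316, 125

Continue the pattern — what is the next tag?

934

First digit: −2 each step, mod 10; 7, 5, 3, 1 → 9.
Second digit: +1 each step, mod 10, so 9, 0, 1, 2 → 3.
Third digit: −1 each step, mod 10; 8, 7, 6, 5 → 4.
Combining the parts gives 934.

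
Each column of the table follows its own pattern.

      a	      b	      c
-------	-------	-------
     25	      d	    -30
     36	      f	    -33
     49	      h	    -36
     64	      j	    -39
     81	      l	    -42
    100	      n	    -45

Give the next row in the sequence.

Column a: 25, 36, 49, 64, 81, 100 → 121 (perfect squares: 5², 6², 7², …).
Column b: d, f, h, j, l, n → p (letters move forward 2 places in the alphabet).
Column c: −3 each step; -30, -33, -36, -39, -42, -45 → -48.
Putting it together: 121  p  -48.

121  p  -48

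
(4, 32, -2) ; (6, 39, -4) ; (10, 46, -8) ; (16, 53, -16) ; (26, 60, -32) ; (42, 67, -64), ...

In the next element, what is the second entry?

Second entry: 32, 39, 46, 53, 60, 67 → 74 (+7 each step).

74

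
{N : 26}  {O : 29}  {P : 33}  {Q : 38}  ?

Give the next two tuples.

{R : 44}, {S : 51}

Letter: letters move forward 1 place in the alphabet, so N, O, P, Q → R → S.
Second part: 26, 29, 33, 38 → 44 → 51 (differences are 3, 4, 5, … (increasing by 1 each time)).
So the next two tuples are {R : 44} and {S : 51}.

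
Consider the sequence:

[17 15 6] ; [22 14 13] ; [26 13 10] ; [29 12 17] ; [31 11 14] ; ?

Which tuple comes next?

First coordinate: 17, 22, 26, 29, 31 → 32 (differences are 5, 4, 3, … (decreasing by 1 each time)).
Second coordinate: 15, 14, 13, 12, 11 → 10 (−1 each step).
Third coordinate — alternating steps +7, −3, +7, −3, …: 6, 13, 10, 17, 14 → 21.
Putting it together: [32 10 21].

[32 10 21]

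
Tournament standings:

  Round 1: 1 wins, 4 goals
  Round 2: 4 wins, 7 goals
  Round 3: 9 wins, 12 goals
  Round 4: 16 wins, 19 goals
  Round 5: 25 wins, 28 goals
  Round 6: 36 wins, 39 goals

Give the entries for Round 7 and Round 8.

Wins: 1, 4, 9, 16, 25, 36 → 49 → 64 (perfect squares: 1², 2², 3², …).
Goals — always 3 more than the wins: 4, 7, 12, 19, 28, 39 → 52 → 67.
So the next two rows are 49 wins, 52 goals and 64 wins, 67 goals.

49 wins, 52 goals; 64 wins, 67 goals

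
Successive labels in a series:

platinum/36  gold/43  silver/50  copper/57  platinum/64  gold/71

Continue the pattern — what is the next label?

Metal goes platinum, gold, silver, copper, platinum, gold → silver (repeats platinum → gold → silver → copper).
Second component: 36, 43, 50, 57, 64, 71 → 78 (+7 each step).
Combining the parts gives silver/78.

silver/78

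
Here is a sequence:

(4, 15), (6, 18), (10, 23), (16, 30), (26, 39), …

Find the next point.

First slot: each term is the sum of the two before it; 4, 6, 10, 16, 26 → 42.
Second slot — differences are 3, 5, 7, … (increasing by 2 each time): 15, 18, 23, 30, 39 → 50.
Putting it together: (42, 50).

(42, 50)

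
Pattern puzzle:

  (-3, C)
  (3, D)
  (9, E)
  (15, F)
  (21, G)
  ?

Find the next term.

First entry: -3, 3, 9, 15, 21 → 27 (+6 each step).
Letter goes C, D, E, F, G → H (letters move forward 1 place in the alphabet).
Putting it together: (27, H).

(27, H)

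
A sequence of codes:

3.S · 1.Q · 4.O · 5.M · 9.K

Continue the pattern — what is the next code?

14.I

First component: 3, 1, 4, 5, 9 → 14 (each term is the sum of the two before it).
Letter: S, Q, O, M, K → I (letters move back 2 places in the alphabet).
Putting it together: 14.I.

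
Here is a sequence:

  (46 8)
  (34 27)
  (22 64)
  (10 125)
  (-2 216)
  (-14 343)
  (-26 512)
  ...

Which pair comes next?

(-38 729)

First part goes 46, 34, 22, 10, -2, -14, -26 → -38 (−12 each step).
Second part — perfect cubes: 2³, 3³, 4³, …: 8, 27, 64, 125, 216, 343, 512 → 729.
Combining the parts gives (-38 729).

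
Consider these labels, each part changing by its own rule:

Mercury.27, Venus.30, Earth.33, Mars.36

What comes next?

Jupiter.39

Planet: Mercury, Venus, Earth, Mars → Jupiter (runs through the planets Mercury→Neptune).
Second component: +3 each step, so 27, 30, 33, 36 → 39.
So the next label is Jupiter.39.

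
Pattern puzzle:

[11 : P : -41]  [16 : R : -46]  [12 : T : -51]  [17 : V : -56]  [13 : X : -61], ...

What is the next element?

[18 : Z : -66]

First slot — alternating steps +5, −4, +5, −4, …: 11, 16, 12, 17, 13 → 18.
Letter goes P, R, T, V, X → Z (letters move forward 2 places in the alphabet).
Third slot: −5 each step, so -41, -46, -51, -56, -61 → -66.
So the next element is [18 : Z : -66].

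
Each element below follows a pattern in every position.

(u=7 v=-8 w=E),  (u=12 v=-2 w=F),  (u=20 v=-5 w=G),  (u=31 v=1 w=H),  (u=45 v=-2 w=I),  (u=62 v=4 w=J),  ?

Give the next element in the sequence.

(u=82 v=1 w=K)

U goes 7, 12, 20, 31, 45, 62 → 82 (differences are 5, 8, 11, … (increasing by 3 each time)).
V — alternating steps +6, −3, +6, −3, …: -8, -2, -5, 1, -2, 4 → 1.
W: E, F, G, H, I, J → K (letters move forward 1 place in the alphabet).
Combining the parts gives (u=82 v=1 w=K).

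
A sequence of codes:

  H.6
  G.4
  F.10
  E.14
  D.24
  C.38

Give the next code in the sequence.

Letter: letters move back 1 place in the alphabet; H, G, F, E, D, C → B.
Second component: 6, 4, 10, 14, 24, 38 → 62 (each term is the sum of the two before it).
Combining the parts gives B.62.

B.62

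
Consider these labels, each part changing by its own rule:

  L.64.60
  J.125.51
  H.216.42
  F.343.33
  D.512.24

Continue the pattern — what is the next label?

B.729.15

Letter goes L, J, H, F, D → B (letters move back 2 places in the alphabet).
Second component: 64, 125, 216, 343, 512 → 729 (perfect cubes: 4³, 5³, 6³, …).
Third component: −9 each step, so 60, 51, 42, 33, 24 → 15.
Putting it together: B.729.15.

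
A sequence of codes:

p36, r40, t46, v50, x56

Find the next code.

For the letter, letters move forward 2 places in the alphabet: p, r, t, v, x → z.
Second component: 36, 40, 46, 50, 56 → 60 (alternating steps +4, +6, +4, +6, …).
Combining the parts gives z60.

z60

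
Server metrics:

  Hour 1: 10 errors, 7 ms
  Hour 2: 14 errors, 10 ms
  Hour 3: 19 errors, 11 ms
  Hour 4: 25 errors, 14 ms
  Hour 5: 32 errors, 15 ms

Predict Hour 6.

40 errors, 18 ms

Errors: 10, 14, 19, 25, 32 → 40 (differences are 4, 5, 6, … (increasing by 1 each time)).
Ms — alternating steps +3, +1, +3, +1, …: 7, 10, 11, 14, 15 → 18.
Putting it together: 40 errors, 18 ms.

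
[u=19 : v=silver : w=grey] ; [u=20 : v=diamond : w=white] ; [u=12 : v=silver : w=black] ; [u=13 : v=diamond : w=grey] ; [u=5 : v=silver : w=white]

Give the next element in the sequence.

[u=6 : v=diamond : w=black]

U: alternating steps +1, −8, +1, −8, …; 19, 20, 12, 13, 5 → 6.
V: alternates silver ↔ diamond; silver, diamond, silver, diamond, silver → diamond.
W: repeats grey → white → black; grey, white, black, grey, white → black.
So the next element is [u=6 : v=diamond : w=black].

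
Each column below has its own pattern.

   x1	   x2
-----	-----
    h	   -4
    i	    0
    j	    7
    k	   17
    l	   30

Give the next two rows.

m  46; n  65

Column x1: letters move forward 1 place in the alphabet, so h, i, j, k, l → m → n.
Column x2: differences are 4, 7, 10, … (increasing by 3 each time); -4, 0, 7, 17, 30 → 46 → 65.
Putting the parts together: m  46 and then n  65.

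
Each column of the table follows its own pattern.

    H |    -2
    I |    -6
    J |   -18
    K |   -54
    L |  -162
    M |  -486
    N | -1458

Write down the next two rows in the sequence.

Letter goes H, I, J, K, L, M, N → O → P (letters move forward 1 place in the alphabet).
Second component: ×3 each step; -2, -6, -18, -54, -162, -486, -1458 → -4374 → -13122.
So the next two rows are O  -4374 and P  -13122.

O  -4374; P  -13122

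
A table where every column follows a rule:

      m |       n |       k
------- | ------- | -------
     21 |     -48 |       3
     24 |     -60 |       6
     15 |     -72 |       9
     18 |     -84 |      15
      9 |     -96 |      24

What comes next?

12  -108  39

Column m: alternating steps +3, −9, +3, −9, …, so 21, 24, 15, 18, 9 → 12.
Column n: −12 each step; -48, -60, -72, -84, -96 → -108.
Column k: 3, 6, 9, 15, 24 → 39 (each term is the sum of the two before it).
So the next line is 12  -108  39.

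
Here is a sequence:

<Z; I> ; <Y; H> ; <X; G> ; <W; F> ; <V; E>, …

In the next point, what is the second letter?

For the second letter, letters move back 1 place in the alphabet: I, H, G, F, E → D.

D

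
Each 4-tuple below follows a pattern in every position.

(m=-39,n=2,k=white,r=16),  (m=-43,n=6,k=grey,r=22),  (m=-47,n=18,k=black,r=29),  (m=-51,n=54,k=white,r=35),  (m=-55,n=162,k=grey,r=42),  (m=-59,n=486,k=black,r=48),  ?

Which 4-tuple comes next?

M goes -39, -43, -47, -51, -55, -59 → -63 (−4 each step).
N — ×3 each step: 2, 6, 18, 54, 162, 486 → 1458.
K: repeats white → grey → black, so white, grey, black, white, grey, black → white.
For the r, alternating steps +6, +7, +6, +7, …: 16, 22, 29, 35, 42, 48 → 55.
So the next 4-tuple is (m=-63,n=1458,k=white,r=55).

(m=-63,n=1458,k=white,r=55)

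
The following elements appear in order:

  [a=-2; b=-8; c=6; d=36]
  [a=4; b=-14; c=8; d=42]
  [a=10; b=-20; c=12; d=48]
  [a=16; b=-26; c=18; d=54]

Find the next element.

[a=22; b=-32; c=26; d=60]

A: +6 each step, so -2, 4, 10, 16 → 22.
B goes -8, -14, -20, -26 → -32 (−6 each step).
C: 6, 8, 12, 18 → 26 (differences are 2, 4, 6, … (increasing by 2 each time)).
For the d, together with the b always sums to 28: 36, 42, 48, 54 → 60.
So the next element is [a=22; b=-32; c=26; d=60].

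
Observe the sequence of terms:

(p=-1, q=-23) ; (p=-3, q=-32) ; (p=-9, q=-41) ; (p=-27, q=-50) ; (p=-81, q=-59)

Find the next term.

(p=-243, q=-68)

P: ×3 each step, so -1, -3, -9, -27, -81 → -243.
For the q, −9 each step: -23, -32, -41, -50, -59 → -68.
So the next term is (p=-243, q=-68).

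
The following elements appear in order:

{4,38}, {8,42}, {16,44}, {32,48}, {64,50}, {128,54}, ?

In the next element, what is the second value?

Second value goes 38, 42, 44, 48, 50, 54 → 56 (alternating steps +4, +2, +4, +2, …).

56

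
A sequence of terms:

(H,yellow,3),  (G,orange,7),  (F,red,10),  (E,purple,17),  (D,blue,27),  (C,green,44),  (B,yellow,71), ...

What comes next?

(A,orange,115)

Letter goes H, G, F, E, D, C, B → A (letters move back 1 place in the alphabet).
Colour: yellow, orange, red, purple, blue, green, yellow → orange (repeats yellow → orange → red → purple → blue → green).
Third part — each term is the sum of the two before it: 3, 7, 10, 17, 27, 44, 71 → 115.
So the next term is (A,orange,115).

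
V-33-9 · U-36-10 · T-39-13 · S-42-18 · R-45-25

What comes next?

Q-48-34

Letter: letters move back 1 place in the alphabet; V, U, T, S, R → Q.
Second component: +3 each step; 33, 36, 39, 42, 45 → 48.
Third component — differences are 1, 3, 5, … (increasing by 2 each time): 9, 10, 13, 18, 25 → 34.
So the next code is Q-48-34.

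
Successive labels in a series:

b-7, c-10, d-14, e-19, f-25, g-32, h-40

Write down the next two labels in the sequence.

i-49 then j-59

For the letter, letters move forward 1 place in the alphabet: b, c, d, e, f, g, h → i → j.
Second component: 7, 10, 14, 19, 25, 32, 40 → 49 → 59 (differences are 3, 4, 5, … (increasing by 1 each time)).
Putting the parts together: i-49 and then j-59.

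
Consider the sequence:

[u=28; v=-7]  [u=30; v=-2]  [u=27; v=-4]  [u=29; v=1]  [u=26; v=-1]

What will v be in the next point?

4

For the v, alternating steps +5, −2, +5, −2, …: -7, -2, -4, 1, -1 → 4.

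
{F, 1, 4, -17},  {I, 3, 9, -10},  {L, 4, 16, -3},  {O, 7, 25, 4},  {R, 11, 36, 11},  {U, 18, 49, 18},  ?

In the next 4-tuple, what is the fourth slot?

Fourth slot: -17, -10, -3, 4, 11, 18 → 25 (+7 each step).

25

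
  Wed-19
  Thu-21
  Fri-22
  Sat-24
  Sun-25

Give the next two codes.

Day: Wed, Thu, Fri, Sat, Sun → Mon → Tue (runs through the weekdays Mon→Sun).
Second component — alternating steps +2, +1, +2, +1, …: 19, 21, 22, 24, 25 → 27 → 28.
Putting the parts together: Mon-27 and then Tue-28.

Mon-27 then Tue-28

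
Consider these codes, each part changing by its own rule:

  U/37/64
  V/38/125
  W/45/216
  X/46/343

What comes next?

Y/53/512

Letter — letters move forward 1 place in the alphabet: U, V, W, X → Y.
Second component goes 37, 38, 45, 46 → 53 (alternating steps +1, +7, +1, +7, …).
Third component: perfect cubes: 4³, 5³, 6³, …, so 64, 125, 216, 343 → 512.
Putting it together: Y/53/512.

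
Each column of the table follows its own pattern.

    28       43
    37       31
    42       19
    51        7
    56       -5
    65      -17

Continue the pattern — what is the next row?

70  -29

First component: alternating steps +9, +5, +9, +5, …, so 28, 37, 42, 51, 56, 65 → 70.
Second component: 43, 31, 19, 7, -5, -17 → -29 (−12 each step).
Combining the parts gives 70  -29.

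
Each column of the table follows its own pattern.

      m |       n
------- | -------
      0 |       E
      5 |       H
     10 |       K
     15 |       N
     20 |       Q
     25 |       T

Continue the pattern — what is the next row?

Column m — +5 each step: 0, 5, 10, 15, 20, 25 → 30.
For the column n, letters move forward 3 places in the alphabet: E, H, K, N, Q, T → W.
So the next row is 30  W.

30  W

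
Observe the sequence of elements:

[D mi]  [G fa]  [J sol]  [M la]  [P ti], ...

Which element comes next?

[S do]

Letter: D, G, J, M, P → S (letters move forward 3 places in the alphabet).
For the note, runs through the solfège scale do→ti: mi, fa, sol, la, ti → do.
Combining the parts gives [S do].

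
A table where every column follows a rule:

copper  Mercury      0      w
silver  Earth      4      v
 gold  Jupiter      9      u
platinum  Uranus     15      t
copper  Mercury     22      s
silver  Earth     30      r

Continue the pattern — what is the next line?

gold  Jupiter  39  q

Metal goes copper, silver, gold, platinum, copper, silver → gold (repeats copper → silver → gold → platinum).
Planet: Mercury, Earth, Jupiter, Uranus, Mercury, Earth → Jupiter (repeats Mercury → Earth → Jupiter → Uranus).
Third component goes 0, 4, 9, 15, 22, 30 → 39 (differences are 4, 5, 6, … (increasing by 1 each time)).
Letter: w, v, u, t, s, r → q (letters move back 1 place in the alphabet).
Combining the parts gives gold  Jupiter  39  q.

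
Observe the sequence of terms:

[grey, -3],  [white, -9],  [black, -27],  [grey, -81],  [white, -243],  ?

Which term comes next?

For the shade, repeats grey → white → black: grey, white, black, grey, white → black.
Second value: ×3 each step, so -3, -9, -27, -81, -243 → -729.
Putting it together: [black, -729].

[black, -729]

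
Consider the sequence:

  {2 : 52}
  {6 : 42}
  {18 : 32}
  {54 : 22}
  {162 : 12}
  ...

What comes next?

{486 : 2}

First part goes 2, 6, 18, 54, 162 → 486 (×3 each step).
For the second part, −10 each step: 52, 42, 32, 22, 12 → 2.
Combining the parts gives {486 : 2}.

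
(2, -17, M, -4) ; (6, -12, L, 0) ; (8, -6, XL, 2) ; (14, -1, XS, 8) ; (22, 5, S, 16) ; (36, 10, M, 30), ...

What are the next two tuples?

(58, 16, L, 52), (94, 21, XL, 88)

First part: each term is the sum of the two before it, so 2, 6, 8, 14, 22, 36 → 58 → 94.
Second part: -17, -12, -6, -1, 5, 10 → 16 → 21 (alternating steps +5, +6, +5, +6, …).
Size — repeats M → L → XL → XS → S: M, L, XL, XS, S, M → L → XL.
Fourth part: always 6 less than the first part, so -4, 0, 2, 8, 16, 30 → 52 → 88.
So the next two tuples are (58, 16, L, 52) and (94, 21, XL, 88).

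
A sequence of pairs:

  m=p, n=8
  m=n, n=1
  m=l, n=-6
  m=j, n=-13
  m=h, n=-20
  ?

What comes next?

m=f, n=-27

For the m, letters move back 2 places in the alphabet: p, n, l, j, h → f.
N goes 8, 1, -6, -13, -20 → -27 (−7 each step).
Combining the parts gives m=f, n=-27.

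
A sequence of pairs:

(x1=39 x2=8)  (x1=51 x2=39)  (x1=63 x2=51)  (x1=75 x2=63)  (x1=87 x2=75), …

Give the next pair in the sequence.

X1 — +12 each step: 39, 51, 63, 75, 87 → 99.
X2 goes 8, 39, 51, 63, 75 → 87 (always the previous value of the x1).
Combining the parts gives (x1=99 x2=87).

(x1=99 x2=87)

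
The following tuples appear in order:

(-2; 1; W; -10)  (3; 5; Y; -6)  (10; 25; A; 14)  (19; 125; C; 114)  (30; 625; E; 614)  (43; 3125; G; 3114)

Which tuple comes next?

(58; 15625; I; 15614)

First value: differences are 5, 7, 9, … (increasing by 2 each time), so -2, 3, 10, 19, 30, 43 → 58.
Second value: ×5 each step, so 1, 5, 25, 125, 625, 3125 → 15625.
Letter goes W, Y, A, C, E, G → I (letters move forward 2 places in the alphabet, wrapping Z→A).
Fourth value: always 11 less than the second value; -10, -6, 14, 114, 614, 3114 → 15614.
Putting it together: (58; 15625; I; 15614).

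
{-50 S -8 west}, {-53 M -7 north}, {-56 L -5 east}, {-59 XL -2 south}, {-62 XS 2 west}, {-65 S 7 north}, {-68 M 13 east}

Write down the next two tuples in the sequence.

First component — −3 each step: -50, -53, -56, -59, -62, -65, -68 → -71 → -74.
Size: repeats S → M → L → XL → XS, so S, M, L, XL, XS, S, M → L → XL.
Third component: differences are 1, 2, 3, … (increasing by 1 each time); -8, -7, -5, -2, 2, 7, 13 → 20 → 28.
Direction: repeats west → north → east → south; west, north, east, south, west, north, east → south → west.
Putting the parts together: {-71 L 20 south} and then {-74 XL 28 west}.

{-71 L 20 south}, {-74 XL 28 west}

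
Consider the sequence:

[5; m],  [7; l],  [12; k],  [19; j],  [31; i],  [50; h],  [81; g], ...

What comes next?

[131; f]

First slot goes 5, 7, 12, 19, 31, 50, 81 → 131 (each term is the sum of the two before it).
Letter: letters move back 1 place in the alphabet, so m, l, k, j, i, h, g → f.
Combining the parts gives [131; f].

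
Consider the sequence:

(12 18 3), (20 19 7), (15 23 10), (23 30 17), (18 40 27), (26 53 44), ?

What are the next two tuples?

(21 69 71), (29 88 115)

First component: alternating steps +8, −5, +8, −5, …; 12, 20, 15, 23, 18, 26 → 21 → 29.
Second component: 18, 19, 23, 30, 40, 53 → 69 → 88 (differences are 1, 4, 7, … (increasing by 3 each time)).
Third component: each term is the sum of the two before it, so 3, 7, 10, 17, 27, 44 → 71 → 115.
Putting the parts together: (21 69 71) and then (29 88 115).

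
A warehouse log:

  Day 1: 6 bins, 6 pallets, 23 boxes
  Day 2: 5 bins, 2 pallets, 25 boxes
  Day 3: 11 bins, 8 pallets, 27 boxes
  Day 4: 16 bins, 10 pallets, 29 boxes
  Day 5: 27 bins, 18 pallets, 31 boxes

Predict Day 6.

43 bins, 28 pallets, 33 boxes

For the bins, each term is the sum of the two before it: 6, 5, 11, 16, 27 → 43.
Pallets: 6, 2, 8, 10, 18 → 28 (each term is the sum of the two before it).
Boxes goes 23, 25, 27, 29, 31 → 33 (+2 each step).
Putting it together: 43 bins, 28 pallets, 33 boxes.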